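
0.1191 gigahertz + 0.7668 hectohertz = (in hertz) 1.191e+08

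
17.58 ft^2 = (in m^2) 1.633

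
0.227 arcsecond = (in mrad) 0.001101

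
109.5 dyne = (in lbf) 0.0002462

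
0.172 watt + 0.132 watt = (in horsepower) 0.0004077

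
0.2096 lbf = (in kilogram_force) 0.09507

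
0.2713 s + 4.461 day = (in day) 4.461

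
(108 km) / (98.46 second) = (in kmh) 3949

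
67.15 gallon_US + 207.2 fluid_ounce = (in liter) 260.3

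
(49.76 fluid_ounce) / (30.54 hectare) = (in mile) 2.994e-12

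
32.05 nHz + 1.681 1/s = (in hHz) 0.01681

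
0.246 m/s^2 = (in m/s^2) 0.246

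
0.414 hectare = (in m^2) 4140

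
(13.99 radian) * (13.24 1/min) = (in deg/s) 176.9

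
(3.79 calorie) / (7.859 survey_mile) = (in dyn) 125.4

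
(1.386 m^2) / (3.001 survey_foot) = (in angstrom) 1.515e+10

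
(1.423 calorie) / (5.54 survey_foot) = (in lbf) 0.7927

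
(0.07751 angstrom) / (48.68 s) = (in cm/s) 1.592e-11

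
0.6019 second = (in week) 9.952e-07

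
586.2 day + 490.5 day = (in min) 1.55e+06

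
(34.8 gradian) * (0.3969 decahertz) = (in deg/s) 124.3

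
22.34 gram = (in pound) 0.04925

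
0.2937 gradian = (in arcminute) 15.86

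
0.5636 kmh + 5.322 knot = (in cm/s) 289.4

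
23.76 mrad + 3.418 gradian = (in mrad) 77.45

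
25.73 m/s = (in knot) 50.02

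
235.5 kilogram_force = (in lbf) 519.2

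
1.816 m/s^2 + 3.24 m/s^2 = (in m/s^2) 5.056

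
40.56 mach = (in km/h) 4.972e+04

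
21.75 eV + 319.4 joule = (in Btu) 0.3027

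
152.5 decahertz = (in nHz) 1.525e+12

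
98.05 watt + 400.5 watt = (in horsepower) 0.6686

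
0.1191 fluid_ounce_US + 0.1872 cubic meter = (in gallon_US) 49.45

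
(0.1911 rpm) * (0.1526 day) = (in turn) 41.99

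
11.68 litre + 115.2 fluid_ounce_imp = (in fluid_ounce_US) 505.6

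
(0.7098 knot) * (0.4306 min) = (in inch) 371.4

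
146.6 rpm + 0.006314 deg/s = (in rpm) 146.6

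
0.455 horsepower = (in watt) 339.3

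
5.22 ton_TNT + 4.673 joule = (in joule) 2.184e+10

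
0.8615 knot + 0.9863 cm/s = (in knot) 0.8807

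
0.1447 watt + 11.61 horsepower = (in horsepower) 11.61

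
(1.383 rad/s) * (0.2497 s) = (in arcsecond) 7.123e+04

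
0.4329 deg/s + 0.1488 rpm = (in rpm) 0.2209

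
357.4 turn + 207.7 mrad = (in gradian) 1.43e+05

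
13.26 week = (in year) 0.2543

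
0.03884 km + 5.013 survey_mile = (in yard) 8865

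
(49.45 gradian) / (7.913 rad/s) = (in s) 0.09816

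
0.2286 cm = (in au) 1.528e-14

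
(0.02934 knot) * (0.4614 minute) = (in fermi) 4.179e+14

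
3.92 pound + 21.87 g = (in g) 1800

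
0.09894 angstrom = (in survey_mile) 6.148e-15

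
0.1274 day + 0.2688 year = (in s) 8.488e+06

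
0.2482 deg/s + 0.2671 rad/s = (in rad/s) 0.2714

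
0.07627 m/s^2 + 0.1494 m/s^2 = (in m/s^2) 0.2257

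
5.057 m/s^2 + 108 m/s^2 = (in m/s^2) 113.1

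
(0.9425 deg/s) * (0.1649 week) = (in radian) 1641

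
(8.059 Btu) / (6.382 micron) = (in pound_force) 2.995e+08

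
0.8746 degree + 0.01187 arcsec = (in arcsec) 3149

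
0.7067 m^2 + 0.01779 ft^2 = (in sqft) 7.625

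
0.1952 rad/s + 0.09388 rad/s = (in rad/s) 0.2891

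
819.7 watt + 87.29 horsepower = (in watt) 6.591e+04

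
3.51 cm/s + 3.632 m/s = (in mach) 0.01077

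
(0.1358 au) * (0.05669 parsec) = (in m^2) 3.554e+25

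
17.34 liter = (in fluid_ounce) 586.3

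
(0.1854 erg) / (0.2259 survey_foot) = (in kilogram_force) 2.746e-08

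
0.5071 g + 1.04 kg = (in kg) 1.041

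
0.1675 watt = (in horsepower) 0.0002246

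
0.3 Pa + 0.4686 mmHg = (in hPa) 0.6277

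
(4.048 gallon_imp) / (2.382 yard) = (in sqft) 0.09094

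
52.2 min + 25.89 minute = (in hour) 1.301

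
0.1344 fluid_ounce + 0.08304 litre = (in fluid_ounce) 2.942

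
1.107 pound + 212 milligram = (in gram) 502.3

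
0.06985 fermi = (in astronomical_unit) 4.669e-28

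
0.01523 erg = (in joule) 1.523e-09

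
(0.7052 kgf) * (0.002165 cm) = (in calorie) 3.578e-05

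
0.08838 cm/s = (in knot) 0.001718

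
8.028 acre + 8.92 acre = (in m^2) 6.859e+04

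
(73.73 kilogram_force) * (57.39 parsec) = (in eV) 7.992e+39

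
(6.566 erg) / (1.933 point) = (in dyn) 96.29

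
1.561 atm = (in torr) 1186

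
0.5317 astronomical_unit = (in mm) 7.954e+13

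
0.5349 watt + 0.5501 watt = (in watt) 1.085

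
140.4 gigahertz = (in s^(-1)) 1.404e+11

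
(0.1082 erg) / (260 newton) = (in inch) 1.638e-09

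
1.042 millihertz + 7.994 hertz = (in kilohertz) 0.007995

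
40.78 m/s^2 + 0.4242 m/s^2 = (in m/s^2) 41.2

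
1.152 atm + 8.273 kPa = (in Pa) 1.25e+05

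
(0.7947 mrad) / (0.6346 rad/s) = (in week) 2.071e-09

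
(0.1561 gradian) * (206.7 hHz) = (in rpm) 484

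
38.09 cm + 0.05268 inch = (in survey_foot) 1.254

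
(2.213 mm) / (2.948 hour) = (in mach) 6.124e-10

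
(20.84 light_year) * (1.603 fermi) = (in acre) 0.0781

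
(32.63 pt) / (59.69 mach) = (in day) 6.555e-12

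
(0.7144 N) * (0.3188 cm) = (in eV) 1.422e+16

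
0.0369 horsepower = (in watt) 27.52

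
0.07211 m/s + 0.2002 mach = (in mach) 0.2004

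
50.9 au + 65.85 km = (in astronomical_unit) 50.9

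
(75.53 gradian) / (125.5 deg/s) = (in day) 6.269e-06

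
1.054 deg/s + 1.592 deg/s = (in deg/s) 2.646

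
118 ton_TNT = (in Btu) 4.679e+08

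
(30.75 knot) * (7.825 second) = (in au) 8.275e-10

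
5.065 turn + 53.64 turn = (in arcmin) 1.268e+06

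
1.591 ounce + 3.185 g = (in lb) 0.1065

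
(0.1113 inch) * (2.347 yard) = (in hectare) 6.067e-07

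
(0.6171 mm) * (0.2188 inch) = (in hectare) 3.43e-10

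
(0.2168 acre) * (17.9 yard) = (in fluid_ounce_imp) 5.054e+08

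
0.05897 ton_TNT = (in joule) 2.467e+08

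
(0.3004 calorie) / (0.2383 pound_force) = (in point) 3361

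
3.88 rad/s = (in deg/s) 222.3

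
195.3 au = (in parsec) 0.0009468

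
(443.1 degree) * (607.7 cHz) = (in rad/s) 47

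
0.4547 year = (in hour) 3983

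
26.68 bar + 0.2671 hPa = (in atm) 26.33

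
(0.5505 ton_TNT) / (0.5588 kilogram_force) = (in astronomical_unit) 0.00281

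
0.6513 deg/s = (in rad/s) 0.01137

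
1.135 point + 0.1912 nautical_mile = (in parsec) 1.148e-14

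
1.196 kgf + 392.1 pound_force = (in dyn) 1.756e+08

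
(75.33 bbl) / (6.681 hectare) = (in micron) 179.3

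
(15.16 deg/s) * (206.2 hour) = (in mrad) 1.964e+08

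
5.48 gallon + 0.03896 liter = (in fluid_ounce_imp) 731.5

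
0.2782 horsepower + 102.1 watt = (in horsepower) 0.4151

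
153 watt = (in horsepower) 0.2052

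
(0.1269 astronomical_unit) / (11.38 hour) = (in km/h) 1.668e+06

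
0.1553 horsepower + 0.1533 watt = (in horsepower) 0.1555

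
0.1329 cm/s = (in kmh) 0.004784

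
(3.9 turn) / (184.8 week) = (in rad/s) 2.192e-07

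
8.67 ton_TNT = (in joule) 3.628e+10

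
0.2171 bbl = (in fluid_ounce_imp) 1215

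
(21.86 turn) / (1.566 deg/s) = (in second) 5025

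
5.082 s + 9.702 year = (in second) 3.06e+08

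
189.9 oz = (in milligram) 5.384e+06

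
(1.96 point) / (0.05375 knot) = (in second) 0.02501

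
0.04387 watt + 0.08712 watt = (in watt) 0.131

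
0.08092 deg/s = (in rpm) 0.01349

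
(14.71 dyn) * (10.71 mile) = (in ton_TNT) 6.06e-10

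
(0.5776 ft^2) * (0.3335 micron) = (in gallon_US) 4.728e-06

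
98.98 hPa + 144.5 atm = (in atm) 144.6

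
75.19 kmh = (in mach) 0.06134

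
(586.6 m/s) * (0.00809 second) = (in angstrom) 4.746e+10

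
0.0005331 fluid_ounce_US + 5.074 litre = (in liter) 5.074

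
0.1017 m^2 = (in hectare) 1.017e-05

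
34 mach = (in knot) 2.25e+04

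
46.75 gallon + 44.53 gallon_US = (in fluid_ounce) 1.168e+04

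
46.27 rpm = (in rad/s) 4.845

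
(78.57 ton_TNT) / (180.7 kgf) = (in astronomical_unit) 0.00124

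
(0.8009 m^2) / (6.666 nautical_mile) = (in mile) 4.031e-08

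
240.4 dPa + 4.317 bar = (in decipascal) 4.317e+06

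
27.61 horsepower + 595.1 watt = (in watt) 2.118e+04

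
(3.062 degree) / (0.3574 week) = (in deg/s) 1.417e-05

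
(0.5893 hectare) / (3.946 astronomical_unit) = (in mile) 6.203e-12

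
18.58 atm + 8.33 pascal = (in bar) 18.83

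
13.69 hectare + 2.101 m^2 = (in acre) 33.83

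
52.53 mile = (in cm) 8.454e+06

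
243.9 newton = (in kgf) 24.87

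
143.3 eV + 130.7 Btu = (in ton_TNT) 3.296e-05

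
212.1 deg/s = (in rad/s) 3.702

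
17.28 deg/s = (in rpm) 2.88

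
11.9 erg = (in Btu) 1.128e-09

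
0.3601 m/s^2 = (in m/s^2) 0.3601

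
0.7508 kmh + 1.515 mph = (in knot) 1.722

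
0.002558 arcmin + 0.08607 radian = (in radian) 0.08607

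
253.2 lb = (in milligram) 1.148e+08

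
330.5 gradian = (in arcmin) 1.785e+04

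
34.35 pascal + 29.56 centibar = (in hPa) 295.9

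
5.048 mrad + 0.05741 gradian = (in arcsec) 1227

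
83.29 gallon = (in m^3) 0.3153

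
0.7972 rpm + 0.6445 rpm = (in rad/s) 0.151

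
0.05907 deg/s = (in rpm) 0.009845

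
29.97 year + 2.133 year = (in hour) 2.812e+05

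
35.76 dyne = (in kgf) 3.647e-05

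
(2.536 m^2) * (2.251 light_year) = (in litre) 5.401e+19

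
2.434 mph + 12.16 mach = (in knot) 8051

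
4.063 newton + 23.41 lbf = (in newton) 108.2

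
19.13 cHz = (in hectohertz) 0.001913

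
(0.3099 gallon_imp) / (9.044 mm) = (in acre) 3.849e-05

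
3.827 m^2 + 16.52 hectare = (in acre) 40.82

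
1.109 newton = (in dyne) 1.109e+05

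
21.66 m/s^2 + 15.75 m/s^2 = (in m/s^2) 37.41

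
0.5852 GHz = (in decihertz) 5.852e+09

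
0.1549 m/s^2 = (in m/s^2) 0.1549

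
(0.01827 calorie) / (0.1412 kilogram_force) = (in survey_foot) 0.1811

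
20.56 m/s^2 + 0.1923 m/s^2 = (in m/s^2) 20.75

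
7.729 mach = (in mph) 5887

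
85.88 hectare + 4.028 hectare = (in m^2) 8.991e+05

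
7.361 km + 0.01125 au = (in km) 1.683e+06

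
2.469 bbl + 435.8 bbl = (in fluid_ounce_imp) 2.452e+06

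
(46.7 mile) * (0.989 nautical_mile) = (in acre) 3.402e+04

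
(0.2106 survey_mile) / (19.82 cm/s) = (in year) 5.422e-05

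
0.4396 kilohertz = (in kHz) 0.4396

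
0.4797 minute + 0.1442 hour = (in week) 0.0009059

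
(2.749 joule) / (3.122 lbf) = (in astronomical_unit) 1.323e-12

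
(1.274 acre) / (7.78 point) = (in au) 1.256e-05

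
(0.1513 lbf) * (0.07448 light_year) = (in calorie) 1.133e+14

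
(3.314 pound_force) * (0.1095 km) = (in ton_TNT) 3.858e-07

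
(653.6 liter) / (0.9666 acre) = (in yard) 0.0001827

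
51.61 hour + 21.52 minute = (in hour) 51.97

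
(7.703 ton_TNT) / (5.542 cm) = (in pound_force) 1.307e+11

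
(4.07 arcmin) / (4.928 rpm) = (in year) 7.275e-11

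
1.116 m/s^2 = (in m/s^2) 1.116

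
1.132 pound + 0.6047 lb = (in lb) 1.737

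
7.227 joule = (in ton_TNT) 1.727e-09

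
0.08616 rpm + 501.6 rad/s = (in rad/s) 501.6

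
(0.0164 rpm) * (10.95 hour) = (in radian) 67.7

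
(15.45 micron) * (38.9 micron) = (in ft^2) 6.469e-09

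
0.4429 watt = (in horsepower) 0.0005939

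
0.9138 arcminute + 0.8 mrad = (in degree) 0.06107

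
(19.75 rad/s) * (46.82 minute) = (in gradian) 3.532e+06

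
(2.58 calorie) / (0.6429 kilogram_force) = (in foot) 5.617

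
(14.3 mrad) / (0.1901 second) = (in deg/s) 4.31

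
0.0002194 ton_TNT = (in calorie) 2.194e+05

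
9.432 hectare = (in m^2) 9.432e+04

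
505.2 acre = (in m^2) 2.044e+06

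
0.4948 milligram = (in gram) 0.0004948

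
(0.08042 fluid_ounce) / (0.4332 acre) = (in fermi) 1.357e+06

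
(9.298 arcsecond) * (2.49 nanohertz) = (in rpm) 1.072e-12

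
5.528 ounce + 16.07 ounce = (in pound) 1.35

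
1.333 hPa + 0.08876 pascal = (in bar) 0.001334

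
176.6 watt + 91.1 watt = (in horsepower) 0.359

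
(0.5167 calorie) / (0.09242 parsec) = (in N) 7.581e-16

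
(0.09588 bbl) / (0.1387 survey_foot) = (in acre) 8.91e-05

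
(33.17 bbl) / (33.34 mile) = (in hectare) 9.829e-09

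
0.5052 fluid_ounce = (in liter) 0.01494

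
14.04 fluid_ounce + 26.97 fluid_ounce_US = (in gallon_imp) 0.2668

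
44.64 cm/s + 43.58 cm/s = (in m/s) 0.8822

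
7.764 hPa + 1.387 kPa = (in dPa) 2.163e+04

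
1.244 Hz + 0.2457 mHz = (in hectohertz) 0.01244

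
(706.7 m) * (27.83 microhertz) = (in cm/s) 1.967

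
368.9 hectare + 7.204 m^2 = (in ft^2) 3.971e+07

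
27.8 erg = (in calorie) 6.644e-07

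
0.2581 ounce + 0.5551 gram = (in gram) 7.872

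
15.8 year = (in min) 8.304e+06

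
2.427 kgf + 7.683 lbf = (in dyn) 5.798e+06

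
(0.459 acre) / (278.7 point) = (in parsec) 6.123e-13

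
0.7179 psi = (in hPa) 49.5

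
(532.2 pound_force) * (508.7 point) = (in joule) 424.8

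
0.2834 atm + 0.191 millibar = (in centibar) 28.73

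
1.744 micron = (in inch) 6.866e-05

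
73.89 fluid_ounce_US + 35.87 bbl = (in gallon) 1507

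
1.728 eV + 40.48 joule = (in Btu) 0.03837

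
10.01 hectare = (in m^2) 1.001e+05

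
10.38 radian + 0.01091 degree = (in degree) 594.7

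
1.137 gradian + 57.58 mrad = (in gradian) 4.803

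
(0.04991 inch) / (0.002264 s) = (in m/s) 0.5599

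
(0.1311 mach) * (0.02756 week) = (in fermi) 7.441e+20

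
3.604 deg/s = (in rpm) 0.6007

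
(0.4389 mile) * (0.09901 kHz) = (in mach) 205.4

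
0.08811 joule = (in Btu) 8.351e-05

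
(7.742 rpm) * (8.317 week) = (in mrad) 4.078e+09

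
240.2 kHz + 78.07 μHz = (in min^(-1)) 1.441e+07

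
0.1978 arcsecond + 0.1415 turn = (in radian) 0.8891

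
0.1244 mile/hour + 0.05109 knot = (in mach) 0.0002405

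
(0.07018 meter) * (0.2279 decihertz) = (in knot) 0.003109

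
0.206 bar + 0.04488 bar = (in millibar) 250.9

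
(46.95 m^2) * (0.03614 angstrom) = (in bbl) 1.067e-09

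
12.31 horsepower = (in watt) 9180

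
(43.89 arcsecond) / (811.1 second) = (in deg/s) 1.503e-05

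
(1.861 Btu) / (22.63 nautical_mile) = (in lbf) 0.01053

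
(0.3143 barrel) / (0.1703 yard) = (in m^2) 0.3209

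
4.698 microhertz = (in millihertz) 0.004698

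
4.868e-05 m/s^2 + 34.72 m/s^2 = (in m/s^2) 34.72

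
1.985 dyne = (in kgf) 2.024e-06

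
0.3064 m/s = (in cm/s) 30.64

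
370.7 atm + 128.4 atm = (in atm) 499.1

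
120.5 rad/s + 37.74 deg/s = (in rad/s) 121.2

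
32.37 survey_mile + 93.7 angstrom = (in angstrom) 5.209e+14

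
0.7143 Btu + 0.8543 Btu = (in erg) 1.655e+10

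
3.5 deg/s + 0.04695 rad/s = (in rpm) 1.032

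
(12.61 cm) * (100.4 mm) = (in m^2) 0.01266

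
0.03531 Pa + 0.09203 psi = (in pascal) 634.6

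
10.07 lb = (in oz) 161.1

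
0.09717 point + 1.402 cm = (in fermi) 1.405e+13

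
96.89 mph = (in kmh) 155.9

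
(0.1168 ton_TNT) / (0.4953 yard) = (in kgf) 1.1e+08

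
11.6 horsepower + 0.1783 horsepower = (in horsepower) 11.78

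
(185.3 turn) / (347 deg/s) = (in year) 6.096e-06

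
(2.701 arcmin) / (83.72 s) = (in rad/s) 9.385e-06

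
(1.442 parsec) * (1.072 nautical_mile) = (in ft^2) 9.509e+20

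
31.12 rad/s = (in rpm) 297.2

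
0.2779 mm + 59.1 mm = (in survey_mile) 3.69e-05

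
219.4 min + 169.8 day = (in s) 1.468e+07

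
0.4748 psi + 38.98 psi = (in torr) 2040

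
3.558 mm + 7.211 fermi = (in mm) 3.558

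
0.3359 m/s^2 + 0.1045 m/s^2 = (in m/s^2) 0.4404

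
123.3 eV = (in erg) 1.975e-10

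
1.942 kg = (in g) 1942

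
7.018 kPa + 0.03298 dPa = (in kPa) 7.018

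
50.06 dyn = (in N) 0.0005006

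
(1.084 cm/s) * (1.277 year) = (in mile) 271.3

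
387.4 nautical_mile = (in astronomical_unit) 4.796e-06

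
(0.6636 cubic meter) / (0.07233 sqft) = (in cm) 9875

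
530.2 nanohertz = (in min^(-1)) 3.181e-05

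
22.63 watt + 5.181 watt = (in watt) 27.81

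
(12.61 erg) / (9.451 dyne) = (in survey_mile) 8.291e-06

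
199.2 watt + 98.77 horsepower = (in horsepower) 99.04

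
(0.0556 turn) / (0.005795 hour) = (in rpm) 0.1599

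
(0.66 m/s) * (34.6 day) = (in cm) 1.973e+08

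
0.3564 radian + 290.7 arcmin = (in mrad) 441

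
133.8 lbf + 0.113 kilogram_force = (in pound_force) 134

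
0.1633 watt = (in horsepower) 0.000219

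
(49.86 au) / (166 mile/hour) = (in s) 1.005e+11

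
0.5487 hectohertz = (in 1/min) 3292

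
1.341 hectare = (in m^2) 1.341e+04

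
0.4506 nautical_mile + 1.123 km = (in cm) 1.958e+05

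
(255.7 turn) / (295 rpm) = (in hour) 0.01445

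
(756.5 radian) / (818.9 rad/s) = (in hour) 0.0002566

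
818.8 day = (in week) 117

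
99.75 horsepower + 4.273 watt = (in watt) 7.439e+04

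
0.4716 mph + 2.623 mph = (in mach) 0.004063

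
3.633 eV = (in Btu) 5.517e-22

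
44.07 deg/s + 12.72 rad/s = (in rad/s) 13.49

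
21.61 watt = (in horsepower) 0.02898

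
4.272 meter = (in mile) 0.002654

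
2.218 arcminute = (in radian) 0.0006452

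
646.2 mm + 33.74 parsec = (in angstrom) 1.041e+28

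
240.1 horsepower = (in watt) 1.79e+05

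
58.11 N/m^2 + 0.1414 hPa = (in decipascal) 722.5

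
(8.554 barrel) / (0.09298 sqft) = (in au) 1.052e-09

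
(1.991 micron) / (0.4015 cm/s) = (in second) 0.0004959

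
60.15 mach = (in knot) 3.981e+04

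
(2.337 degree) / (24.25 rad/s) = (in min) 2.803e-05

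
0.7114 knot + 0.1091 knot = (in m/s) 0.4221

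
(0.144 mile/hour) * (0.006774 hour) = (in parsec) 5.088e-17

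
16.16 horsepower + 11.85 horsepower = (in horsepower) 28.01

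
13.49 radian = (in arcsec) 2.783e+06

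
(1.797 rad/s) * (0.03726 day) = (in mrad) 5.785e+06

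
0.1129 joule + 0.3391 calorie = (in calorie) 0.3661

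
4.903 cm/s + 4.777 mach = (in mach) 4.777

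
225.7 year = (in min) 1.186e+08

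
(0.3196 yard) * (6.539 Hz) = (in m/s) 1.911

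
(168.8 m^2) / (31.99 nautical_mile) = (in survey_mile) 1.77e-06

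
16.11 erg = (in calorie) 3.85e-07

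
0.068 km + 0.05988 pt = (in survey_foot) 223.1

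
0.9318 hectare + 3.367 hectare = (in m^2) 4.299e+04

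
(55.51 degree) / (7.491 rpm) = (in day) 1.429e-05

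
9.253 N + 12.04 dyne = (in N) 9.253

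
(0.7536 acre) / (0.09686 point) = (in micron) 8.925e+13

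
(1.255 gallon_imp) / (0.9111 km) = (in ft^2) 6.74e-05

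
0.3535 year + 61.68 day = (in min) 2.746e+05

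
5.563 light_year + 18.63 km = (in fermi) 5.263e+31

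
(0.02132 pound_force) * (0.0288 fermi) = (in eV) 17.05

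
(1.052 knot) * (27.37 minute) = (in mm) 8.888e+05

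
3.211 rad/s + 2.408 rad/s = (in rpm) 53.66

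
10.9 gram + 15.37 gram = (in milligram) 2.627e+04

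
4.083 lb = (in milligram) 1.852e+06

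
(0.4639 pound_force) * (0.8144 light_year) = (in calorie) 3.8e+15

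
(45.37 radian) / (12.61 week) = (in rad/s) 5.949e-06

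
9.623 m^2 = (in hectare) 0.0009623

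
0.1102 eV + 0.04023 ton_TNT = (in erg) 1.683e+15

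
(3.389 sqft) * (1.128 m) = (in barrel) 2.234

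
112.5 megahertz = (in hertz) 1.125e+08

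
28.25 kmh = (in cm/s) 784.7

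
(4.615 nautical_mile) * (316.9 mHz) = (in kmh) 9751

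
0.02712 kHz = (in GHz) 2.712e-08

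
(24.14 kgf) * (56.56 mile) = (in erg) 2.155e+14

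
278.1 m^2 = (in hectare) 0.02781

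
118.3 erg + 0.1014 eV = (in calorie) 2.827e-06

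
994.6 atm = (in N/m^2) 1.008e+08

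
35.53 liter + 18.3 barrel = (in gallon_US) 778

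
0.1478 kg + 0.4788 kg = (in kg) 0.6266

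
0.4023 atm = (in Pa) 4.076e+04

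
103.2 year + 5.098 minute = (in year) 103.2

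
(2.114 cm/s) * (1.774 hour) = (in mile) 0.08389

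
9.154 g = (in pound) 0.02018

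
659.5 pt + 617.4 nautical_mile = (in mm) 1.143e+09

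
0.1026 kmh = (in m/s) 0.0285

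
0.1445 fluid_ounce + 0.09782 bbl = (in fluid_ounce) 526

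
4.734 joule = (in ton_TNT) 1.131e-09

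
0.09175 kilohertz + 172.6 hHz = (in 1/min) 1.041e+06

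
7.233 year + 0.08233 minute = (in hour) 6.336e+04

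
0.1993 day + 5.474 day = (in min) 8170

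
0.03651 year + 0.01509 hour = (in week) 1.904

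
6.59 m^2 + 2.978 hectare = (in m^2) 2.979e+04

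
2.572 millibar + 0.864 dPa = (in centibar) 0.2573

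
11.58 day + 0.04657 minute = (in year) 0.03173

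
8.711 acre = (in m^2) 3.525e+04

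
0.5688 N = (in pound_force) 0.1279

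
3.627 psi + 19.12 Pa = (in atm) 0.247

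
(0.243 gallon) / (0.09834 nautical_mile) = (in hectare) 5.051e-10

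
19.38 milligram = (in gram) 0.01938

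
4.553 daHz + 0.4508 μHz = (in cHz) 4553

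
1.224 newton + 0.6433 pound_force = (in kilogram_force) 0.4166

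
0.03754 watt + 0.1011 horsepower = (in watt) 75.43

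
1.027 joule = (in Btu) 0.0009734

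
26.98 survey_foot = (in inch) 323.8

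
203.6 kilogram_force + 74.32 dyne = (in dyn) 1.997e+08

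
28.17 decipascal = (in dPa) 28.17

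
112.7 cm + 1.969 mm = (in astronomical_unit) 7.547e-12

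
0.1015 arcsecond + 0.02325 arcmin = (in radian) 7.255e-06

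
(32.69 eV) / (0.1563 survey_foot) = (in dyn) 1.099e-11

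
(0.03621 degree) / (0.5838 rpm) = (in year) 3.278e-10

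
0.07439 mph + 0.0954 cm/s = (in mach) 0.0001005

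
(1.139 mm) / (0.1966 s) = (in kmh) 0.02086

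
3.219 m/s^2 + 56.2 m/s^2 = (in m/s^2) 59.42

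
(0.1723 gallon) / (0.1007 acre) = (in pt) 0.004537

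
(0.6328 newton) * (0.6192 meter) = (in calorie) 0.09365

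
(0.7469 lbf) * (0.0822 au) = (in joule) 4.086e+10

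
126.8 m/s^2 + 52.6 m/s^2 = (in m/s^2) 179.4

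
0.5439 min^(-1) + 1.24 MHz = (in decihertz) 1.24e+07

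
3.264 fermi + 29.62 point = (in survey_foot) 0.03428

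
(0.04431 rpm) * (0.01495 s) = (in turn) 1.104e-05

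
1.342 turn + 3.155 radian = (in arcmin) 3.983e+04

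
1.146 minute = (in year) 2.18e-06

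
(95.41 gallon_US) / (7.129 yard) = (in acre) 1.369e-05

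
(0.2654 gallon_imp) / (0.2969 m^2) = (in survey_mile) 2.525e-06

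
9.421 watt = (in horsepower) 0.01263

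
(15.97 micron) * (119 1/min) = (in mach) 9.302e-08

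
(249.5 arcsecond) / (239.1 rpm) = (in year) 1.532e-12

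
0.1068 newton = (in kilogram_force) 0.01089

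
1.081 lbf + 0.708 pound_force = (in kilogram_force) 0.8115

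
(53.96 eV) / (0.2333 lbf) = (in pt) 2.361e-14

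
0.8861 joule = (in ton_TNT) 2.118e-10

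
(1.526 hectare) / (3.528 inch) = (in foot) 5.587e+05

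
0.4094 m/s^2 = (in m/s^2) 0.4094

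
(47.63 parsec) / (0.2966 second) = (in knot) 9.632e+18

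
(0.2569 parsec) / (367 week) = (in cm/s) 3.571e+09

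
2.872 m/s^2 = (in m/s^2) 2.872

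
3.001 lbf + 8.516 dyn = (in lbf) 3.001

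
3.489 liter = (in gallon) 0.9217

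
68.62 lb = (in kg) 31.13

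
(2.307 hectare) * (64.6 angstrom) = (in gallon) 0.03937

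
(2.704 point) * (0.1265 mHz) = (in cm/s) 1.207e-05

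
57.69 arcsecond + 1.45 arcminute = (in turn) 0.0001116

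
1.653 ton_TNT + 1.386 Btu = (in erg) 6.916e+16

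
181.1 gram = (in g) 181.1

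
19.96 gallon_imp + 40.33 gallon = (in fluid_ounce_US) 8231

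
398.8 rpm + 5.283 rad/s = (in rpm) 449.2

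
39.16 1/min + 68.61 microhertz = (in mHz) 652.7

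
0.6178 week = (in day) 4.325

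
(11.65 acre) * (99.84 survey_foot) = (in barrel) 9.024e+06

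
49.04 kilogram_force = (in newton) 480.9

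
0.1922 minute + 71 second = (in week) 0.0001365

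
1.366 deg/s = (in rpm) 0.2277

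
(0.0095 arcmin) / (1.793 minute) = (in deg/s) 1.472e-06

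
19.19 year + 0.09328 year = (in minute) 1.014e+07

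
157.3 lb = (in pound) 157.3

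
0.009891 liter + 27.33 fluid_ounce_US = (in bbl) 0.005146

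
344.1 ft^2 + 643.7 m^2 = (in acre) 0.167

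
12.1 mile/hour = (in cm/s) 540.9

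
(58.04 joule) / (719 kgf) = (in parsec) 2.668e-19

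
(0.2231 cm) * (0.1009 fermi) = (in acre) 5.563e-23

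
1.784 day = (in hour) 42.82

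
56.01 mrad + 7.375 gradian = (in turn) 0.02735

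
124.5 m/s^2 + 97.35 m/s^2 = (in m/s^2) 221.8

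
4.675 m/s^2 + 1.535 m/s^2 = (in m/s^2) 6.21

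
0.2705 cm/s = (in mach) 7.944e-06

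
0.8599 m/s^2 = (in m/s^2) 0.8599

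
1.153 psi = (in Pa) 7950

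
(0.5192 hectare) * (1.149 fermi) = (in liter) 5.966e-09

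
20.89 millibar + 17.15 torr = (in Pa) 4375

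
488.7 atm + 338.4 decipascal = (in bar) 495.2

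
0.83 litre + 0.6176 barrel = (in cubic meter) 0.09902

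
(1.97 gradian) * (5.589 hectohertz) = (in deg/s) 990.9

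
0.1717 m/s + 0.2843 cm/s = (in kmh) 0.6284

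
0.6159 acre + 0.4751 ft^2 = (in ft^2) 2.683e+04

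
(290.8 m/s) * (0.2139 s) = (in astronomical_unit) 4.158e-10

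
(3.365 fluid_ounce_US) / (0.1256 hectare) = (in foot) 2.599e-07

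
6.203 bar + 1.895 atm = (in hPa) 8123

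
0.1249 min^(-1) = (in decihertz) 0.02082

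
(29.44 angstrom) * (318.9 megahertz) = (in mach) 0.002757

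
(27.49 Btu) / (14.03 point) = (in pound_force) 1.317e+06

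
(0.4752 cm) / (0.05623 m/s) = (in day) 9.781e-07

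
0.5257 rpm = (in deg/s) 3.154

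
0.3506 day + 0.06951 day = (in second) 3.63e+04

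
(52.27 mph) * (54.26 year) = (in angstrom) 3.998e+20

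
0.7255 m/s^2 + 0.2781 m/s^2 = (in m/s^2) 1.004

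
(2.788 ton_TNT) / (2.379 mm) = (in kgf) 5e+11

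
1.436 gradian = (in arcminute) 77.54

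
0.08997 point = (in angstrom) 3.174e+05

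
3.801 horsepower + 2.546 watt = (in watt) 2837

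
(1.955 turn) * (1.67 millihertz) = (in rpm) 0.1959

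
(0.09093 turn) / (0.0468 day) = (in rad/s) 0.0001413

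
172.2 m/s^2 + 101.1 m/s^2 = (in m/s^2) 273.3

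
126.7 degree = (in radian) 2.211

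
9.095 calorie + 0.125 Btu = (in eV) 1.061e+21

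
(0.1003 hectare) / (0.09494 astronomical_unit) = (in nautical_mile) 3.813e-11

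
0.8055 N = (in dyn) 8.055e+04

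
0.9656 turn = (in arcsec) 1.251e+06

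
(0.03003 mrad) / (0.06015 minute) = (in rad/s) 8.321e-06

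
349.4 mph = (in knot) 303.6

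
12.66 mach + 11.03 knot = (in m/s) 4316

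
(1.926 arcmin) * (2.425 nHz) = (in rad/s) 1.359e-12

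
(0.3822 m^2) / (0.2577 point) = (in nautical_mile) 2.27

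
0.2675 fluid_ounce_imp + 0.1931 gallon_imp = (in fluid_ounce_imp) 31.16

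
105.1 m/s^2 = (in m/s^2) 105.1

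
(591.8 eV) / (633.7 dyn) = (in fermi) 14.96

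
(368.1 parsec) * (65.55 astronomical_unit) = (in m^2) 1.114e+32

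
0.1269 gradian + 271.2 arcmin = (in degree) 4.634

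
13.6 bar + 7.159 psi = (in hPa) 1.409e+04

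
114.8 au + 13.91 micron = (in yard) 1.878e+13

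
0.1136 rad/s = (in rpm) 1.085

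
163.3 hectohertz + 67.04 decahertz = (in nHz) 1.7e+13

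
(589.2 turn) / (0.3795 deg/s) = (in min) 9315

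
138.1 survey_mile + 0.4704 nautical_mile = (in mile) 138.6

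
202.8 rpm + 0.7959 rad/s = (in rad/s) 22.03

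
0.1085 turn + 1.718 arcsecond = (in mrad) 681.7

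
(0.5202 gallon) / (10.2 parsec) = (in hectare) 6.257e-25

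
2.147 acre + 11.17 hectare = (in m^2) 1.204e+05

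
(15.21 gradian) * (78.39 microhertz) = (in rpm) 0.0001788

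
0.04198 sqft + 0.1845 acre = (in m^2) 746.6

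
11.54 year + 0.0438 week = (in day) 4212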